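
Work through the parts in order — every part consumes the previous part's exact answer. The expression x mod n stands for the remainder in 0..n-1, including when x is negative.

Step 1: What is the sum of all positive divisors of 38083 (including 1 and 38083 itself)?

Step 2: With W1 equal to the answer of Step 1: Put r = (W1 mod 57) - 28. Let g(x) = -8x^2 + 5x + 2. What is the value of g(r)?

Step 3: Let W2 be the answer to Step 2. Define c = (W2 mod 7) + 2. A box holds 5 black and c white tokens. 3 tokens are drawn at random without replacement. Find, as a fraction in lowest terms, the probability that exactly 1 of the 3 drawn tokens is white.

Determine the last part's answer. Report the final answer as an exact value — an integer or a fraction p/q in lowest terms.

Step 1: 38083 is prime, so its only divisors are 1 and 38083; sigma = 1 + 38083 = 38084; answer 38084
Step 2: W1 = 38084; r = -20; -8*(-20)^2 + 5*(-20)^1 + 2 = (-3200) + (-100) + (2) = -3298; answer -3298
Step 3: W2 = -3298; c = 8; total draws C(13,3) = 286; favorable C(8,1)*C(5,2) = 80; P = 40/143; answer 40/143

40/143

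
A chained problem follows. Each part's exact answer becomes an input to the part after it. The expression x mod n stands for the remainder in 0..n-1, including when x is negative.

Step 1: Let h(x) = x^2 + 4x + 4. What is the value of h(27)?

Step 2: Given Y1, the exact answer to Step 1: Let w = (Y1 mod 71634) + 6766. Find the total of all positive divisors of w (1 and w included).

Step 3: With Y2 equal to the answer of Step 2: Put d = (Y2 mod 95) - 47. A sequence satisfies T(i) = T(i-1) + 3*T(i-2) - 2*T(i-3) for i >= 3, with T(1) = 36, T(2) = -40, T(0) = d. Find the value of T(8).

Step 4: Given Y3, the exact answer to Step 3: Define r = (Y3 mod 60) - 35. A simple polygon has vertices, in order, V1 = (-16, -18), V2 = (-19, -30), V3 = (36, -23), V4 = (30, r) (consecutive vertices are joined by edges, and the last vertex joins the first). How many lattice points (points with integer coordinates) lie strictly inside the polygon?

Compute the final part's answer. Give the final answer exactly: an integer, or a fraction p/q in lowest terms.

300

Step 1: 1*(27)^2 + 4*(27)^1 + 4 = (729) + (108) + (4) = 841; answer 841
Step 2: Y1 = 841; w = 7607; 7607 is prime, so its only divisors are 1 and 7607; sigma = 1 + 7607 = 7608; answer 7608
Step 3: Y2 = 7608; d = -39; T(3) = 1*(-40) + 3*(36) - 2*(-39) = 146; iterating: T(3)=146, T(4)=-46, T(5)=472, T(6)=42, T(7)=1550, T(8)=732; answer 732
Step 4: Y3 = 732; r = -23; cross terms: (-16*-30 - -19*-18)=138, (-19*-23 - 36*-30)=1517, (36*-23 - 30*-23)=-138, (30*-18 - -16*-23)=-908; twice the area = |609| = 609; area = 609/2; boundary points = 3 + 1 + 6 + 1 = 11; strictly interior points = area - boundary/2 + 1 = 300; answer 300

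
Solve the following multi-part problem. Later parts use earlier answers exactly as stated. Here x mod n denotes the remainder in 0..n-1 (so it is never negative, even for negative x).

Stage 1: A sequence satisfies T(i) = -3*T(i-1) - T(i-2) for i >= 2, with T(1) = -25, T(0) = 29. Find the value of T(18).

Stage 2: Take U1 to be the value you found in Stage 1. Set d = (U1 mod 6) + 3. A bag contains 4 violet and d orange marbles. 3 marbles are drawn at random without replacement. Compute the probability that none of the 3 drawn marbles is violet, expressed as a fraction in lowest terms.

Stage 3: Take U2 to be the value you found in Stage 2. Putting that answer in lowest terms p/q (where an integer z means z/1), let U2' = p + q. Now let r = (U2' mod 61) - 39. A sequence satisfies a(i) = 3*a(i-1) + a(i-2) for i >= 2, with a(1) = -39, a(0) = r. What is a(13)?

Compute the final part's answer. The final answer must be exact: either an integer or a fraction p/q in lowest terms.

Stage 1: T(2) = -3*(-25) - 1*(29) = 46; iterating: T(2)=46, T(3)=-113, T(4)=293, T(5)=-766, T(6)=2005, T(7)=-5249, T(8)=13742, T(9)=-35977, T(10)=94189, T(11)=-246590, T(12)=645581, T(13)=-1690153, T(14)=4424878, T(15)=-11584481, T(16)=30328565, T(17)=-79401214, T(18)=207875077; answer 207875077
Stage 2: U1 = 207875077; d = 4; total draws C(8,3) = 56; favorable C(4,3) = 4; P = 1/14; answer 1/14
Stage 3: U2 = 1/14; threaded value p + q = 15; r = -24; a(2) = 3*(-39) + 1*(-24) = -141; iterating: a(2)=-141, a(3)=-462, a(4)=-1527, a(5)=-5043, a(6)=-16656, a(7)=-55011, a(8)=-181689, a(9)=-600078, a(10)=-1981923, a(11)=-6545847, a(12)=-21619464, a(13)=-71404239; answer -71404239

-71404239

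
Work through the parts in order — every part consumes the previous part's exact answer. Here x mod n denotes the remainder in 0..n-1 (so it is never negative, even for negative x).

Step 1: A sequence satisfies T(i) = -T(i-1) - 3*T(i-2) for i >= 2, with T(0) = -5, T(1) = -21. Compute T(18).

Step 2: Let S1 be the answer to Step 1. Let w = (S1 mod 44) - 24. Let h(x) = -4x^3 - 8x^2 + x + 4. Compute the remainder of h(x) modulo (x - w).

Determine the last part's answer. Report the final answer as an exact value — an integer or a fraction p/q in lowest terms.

Step 1: T(2) = -1*(-21) - 3*(-5) = 36; iterating: T(2)=36, T(3)=27, T(4)=-135, T(5)=54, T(6)=351, T(7)=-513, T(8)=-540, T(9)=2079, T(10)=-459, T(11)=-5778, T(12)=7155, T(13)=10179, T(14)=-31644, T(15)=1107, T(16)=93825, T(17)=-97146, T(18)=-184329; answer -184329
Step 2: S1 = -184329; w = 7; remainder = value at the root: -4*(7)^3 - 8*(7)^2 + 1*(7)^1 + 4 = (-1372) + (-392) + (7) + (4) = -1753; answer -1753

-1753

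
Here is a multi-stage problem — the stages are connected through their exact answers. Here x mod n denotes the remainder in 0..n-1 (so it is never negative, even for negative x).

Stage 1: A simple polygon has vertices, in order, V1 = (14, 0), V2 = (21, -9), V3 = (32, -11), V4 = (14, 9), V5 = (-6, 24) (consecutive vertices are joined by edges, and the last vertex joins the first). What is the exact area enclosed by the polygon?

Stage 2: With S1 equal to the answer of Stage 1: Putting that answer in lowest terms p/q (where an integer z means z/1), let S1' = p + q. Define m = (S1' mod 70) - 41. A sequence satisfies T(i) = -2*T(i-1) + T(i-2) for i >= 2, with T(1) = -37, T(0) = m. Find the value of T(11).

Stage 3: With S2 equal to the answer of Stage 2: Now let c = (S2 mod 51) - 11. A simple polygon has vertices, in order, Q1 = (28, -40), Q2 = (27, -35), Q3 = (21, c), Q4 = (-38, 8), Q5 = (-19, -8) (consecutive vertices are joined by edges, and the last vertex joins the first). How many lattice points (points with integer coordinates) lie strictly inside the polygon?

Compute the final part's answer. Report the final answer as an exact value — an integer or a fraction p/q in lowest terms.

Stage 1: cross terms: (14*-9 - 21*0)=-126, (21*-11 - 32*-9)=57, (32*9 - 14*-11)=442, (14*24 - -6*9)=390, (-6*0 - 14*24)=-336; twice the area = |427| = 427; area = 427/2; answer 427/2
Stage 2: S1 = 427/2; threaded value p + q = 429; m = -32; T(2) = -2*(-37) + 1*(-32) = 42; iterating: T(2)=42, T(3)=-121, T(4)=284, T(5)=-689, T(6)=1662, T(7)=-4013, T(8)=9688, T(9)=-23389, T(10)=56466, T(11)=-136321; answer -136321
Stage 3: S2 = -136321; c = -9; cross terms: (28*-35 - 27*-40)=100, (27*-9 - 21*-35)=492, (21*8 - -38*-9)=-174, (-38*-8 - -19*8)=456, (-19*-40 - 28*-8)=984; twice the area = |1858| = 1858; area = 929; boundary points = 1 + 2 + 1 + 1 + 1 = 6; strictly interior points = area - boundary/2 + 1 = 927; answer 927

927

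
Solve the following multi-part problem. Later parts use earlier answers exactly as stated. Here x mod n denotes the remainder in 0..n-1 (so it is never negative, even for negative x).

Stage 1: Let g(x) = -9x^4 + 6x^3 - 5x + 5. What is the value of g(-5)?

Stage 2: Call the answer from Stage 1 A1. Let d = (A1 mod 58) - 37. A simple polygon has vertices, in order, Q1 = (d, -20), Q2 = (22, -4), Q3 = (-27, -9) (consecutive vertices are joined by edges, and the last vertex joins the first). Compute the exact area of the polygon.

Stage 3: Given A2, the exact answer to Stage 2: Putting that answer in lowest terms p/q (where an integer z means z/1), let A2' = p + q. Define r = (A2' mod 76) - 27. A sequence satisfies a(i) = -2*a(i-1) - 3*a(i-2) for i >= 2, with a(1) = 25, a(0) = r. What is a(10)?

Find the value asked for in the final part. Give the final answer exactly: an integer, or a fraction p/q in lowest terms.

Stage 1: -9*(-5)^4 + 6*(-5)^3 - 5*(-5)^1 + 5 = (-5625) + (-750) + (25) + (5) = -6345; answer -6345
Stage 2: A1 = -6345; d = -2; cross terms: (-2*-4 - 22*-20)=448, (22*-9 - -27*-4)=-306, (-27*-20 - -2*-9)=522; twice the area = |664| = 664; area = 332; answer 332
Stage 3: A2 = 332; threaded value p + q = 333; r = 2; a(2) = -2*(25) - 3*(2) = -56; iterating: a(2)=-56, a(3)=37, a(4)=94, a(5)=-299, a(6)=316, a(7)=265, a(8)=-1478, a(9)=2161, a(10)=112; answer 112

112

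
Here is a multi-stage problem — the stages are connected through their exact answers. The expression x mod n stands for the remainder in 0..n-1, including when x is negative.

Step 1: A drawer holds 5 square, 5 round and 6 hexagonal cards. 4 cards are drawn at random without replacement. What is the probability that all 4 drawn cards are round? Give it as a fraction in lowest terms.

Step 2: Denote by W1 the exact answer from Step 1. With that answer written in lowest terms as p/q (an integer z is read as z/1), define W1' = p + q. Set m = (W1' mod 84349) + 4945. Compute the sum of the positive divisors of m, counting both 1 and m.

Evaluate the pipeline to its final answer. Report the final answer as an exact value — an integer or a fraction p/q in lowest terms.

Step 1: total draws C(16,4) = 1820; favorable C(5,4) = 5; P = 1/364; answer 1/364
Step 2: W1 = 1/364; threaded value p + q = 365; m = 5310; 5310 = 2 * 3^2 * 5 * 59; sigma = (1 + 2) * (1 + 3 + 9) * (1 + 5) * (1 + 59) = 3 * 13 * 6 * 60 = 14040; answer 14040

14040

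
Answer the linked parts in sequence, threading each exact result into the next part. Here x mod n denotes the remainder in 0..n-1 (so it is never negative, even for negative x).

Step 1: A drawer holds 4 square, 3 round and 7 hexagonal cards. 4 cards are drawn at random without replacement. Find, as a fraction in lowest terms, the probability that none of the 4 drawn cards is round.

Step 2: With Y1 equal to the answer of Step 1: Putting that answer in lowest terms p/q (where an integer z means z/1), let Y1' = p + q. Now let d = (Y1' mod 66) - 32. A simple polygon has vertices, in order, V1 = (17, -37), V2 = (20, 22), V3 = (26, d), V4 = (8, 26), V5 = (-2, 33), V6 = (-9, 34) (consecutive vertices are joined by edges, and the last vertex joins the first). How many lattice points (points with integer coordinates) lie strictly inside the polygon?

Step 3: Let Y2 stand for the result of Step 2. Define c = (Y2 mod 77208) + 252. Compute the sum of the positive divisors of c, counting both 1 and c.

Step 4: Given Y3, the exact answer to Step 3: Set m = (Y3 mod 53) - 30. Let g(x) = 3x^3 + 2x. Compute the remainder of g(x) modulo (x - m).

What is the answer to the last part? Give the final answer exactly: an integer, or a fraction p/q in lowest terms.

Step 1: total draws C(14,4) = 1001; favorable C(11,4) = 330; P = 30/91; answer 30/91
Step 2: Y1 = 30/91; threaded value p + q = 121; d = 23; cross terms: (17*22 - 20*-37)=1114, (20*23 - 26*22)=-112, (26*26 - 8*23)=492, (8*33 - -2*26)=316, (-2*34 - -9*33)=229, (-9*-37 - 17*34)=-245; twice the area = |1794| = 1794; area = 897; boundary points = 1 + 1 + 3 + 1 + 1 + 1 = 8; strictly interior points = area - boundary/2 + 1 = 894; answer 894
Step 3: Y2 = 894; c = 1146; 1146 = 2 * 3 * 191; sigma = (1 + 2) * (1 + 3) * (1 + 191) = 3 * 4 * 192 = 2304; answer 2304
Step 4: Y3 = 2304; m = -5; remainder = value at the root: 3*(-5)^3 + 2*(-5)^1 = (-375) + (-10) = -385; answer -385

-385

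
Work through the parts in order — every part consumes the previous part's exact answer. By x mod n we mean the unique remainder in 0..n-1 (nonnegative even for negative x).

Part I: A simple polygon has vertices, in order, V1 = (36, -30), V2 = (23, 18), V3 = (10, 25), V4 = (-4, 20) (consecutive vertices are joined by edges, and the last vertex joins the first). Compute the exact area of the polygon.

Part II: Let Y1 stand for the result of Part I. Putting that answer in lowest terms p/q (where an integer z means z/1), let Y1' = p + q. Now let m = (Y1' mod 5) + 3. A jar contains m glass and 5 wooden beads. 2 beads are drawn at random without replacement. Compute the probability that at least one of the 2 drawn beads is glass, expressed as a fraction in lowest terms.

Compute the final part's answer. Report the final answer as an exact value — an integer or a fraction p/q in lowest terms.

Part I: cross terms: (36*18 - 23*-30)=1338, (23*25 - 10*18)=395, (10*20 - -4*25)=300, (-4*-30 - 36*20)=-600; twice the area = |1433| = 1433; area = 1433/2; answer 1433/2
Part II: Y1 = 1433/2; threaded value p + q = 1435; m = 3; total draws C(8,2) = 28; complement C(5,2) = 10; favorable 28 - 10 = 18; P = 9/14; answer 9/14

9/14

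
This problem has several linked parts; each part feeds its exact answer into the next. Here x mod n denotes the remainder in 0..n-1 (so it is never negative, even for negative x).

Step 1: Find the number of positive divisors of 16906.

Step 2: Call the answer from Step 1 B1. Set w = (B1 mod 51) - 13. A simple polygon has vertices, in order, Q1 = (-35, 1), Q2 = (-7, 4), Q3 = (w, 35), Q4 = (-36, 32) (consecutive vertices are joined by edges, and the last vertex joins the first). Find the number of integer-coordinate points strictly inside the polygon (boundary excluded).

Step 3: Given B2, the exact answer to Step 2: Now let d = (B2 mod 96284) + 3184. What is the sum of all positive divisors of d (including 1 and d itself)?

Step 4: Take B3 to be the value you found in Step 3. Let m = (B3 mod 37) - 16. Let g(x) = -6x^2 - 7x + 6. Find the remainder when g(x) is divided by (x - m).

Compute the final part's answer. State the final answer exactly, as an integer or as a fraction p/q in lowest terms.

-4

Step 1: 16906 = 2 * 79 * 107; number of divisors = (1+1) * (1+1) * (1+1) = 8; answer 8
Step 2: B1 = 8; w = -5; cross terms: (-35*4 - -7*1)=-133, (-7*35 - -5*4)=-225, (-5*32 - -36*35)=1100, (-36*1 - -35*32)=1084; twice the area = |1826| = 1826; area = 913; boundary points = 1 + 1 + 1 + 1 = 4; strictly interior points = area - boundary/2 + 1 = 912; answer 912
Step 3: B2 = 912; d = 4096; 4096 = 2^12; sigma = (1 + 2 + 4 + 8 + 16 + 32 + 64 + 128 + 256 + 512 + 1024 + 2048 + 4096) = 8191; answer 8191
Step 4: B3 = 8191; m = -2; remainder = value at the root: -6*(-2)^2 - 7*(-2)^1 + 6 = (-24) + (14) + (6) = -4; answer -4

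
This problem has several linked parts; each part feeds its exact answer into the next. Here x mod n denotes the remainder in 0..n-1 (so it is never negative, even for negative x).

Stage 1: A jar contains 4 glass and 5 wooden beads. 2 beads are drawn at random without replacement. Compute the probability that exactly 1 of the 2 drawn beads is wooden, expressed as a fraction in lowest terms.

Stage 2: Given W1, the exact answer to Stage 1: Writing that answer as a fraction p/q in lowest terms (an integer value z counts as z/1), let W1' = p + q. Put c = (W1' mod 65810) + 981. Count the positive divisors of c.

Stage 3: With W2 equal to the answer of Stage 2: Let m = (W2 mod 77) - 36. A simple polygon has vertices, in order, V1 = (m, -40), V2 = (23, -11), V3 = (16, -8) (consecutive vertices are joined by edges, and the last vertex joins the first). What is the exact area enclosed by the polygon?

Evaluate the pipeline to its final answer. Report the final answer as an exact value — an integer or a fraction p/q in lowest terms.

184

Stage 1: total draws C(9,2) = 36; favorable C(5,1)*C(4,1) = 20; P = 5/9; answer 5/9
Stage 2: W1 = 5/9; threaded value p + q = 14; c = 995; 995 = 5 * 199; number of divisors = (1+1) * (1+1) = 4; answer 4
Stage 3: W2 = 4; m = -32; cross terms: (-32*-11 - 23*-40)=1272, (23*-8 - 16*-11)=-8, (16*-40 - -32*-8)=-896; twice the area = |368| = 368; area = 184; answer 184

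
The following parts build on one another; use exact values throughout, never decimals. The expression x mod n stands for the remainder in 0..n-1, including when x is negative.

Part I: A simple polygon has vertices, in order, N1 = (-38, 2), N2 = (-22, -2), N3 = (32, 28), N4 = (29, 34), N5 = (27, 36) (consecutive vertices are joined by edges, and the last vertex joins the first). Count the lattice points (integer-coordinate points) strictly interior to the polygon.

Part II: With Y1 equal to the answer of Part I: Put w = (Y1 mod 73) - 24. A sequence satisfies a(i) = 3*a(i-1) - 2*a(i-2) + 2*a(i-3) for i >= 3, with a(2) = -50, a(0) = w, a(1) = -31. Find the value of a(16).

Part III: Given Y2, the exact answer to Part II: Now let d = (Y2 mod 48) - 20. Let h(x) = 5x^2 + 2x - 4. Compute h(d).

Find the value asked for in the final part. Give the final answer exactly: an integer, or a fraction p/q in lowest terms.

948

Part I: cross terms: (-38*-2 - -22*2)=120, (-22*28 - 32*-2)=-552, (32*34 - 29*28)=276, (29*36 - 27*34)=126, (27*2 - -38*36)=1422; twice the area = |1392| = 1392; area = 696; boundary points = 4 + 6 + 3 + 2 + 1 = 16; strictly interior points = area - boundary/2 + 1 = 689; answer 689
Part II: Y1 = 689; w = 8; a(3) = 3*(-50) - 2*(-31) + 2*(8) = -72; iterating: a(3)=-72, a(4)=-178, a(5)=-490, a(6)=-1258, a(7)=-3150, a(8)=-7914, a(9)=-19958, a(10)=-50346, a(11)=-126950, a(12)=-320074, a(13)=-807014, a(14)=-2034794, a(15)=-5130502, a(16)=-12935946; answer -12935946
Part III: Y2 = -12935946; d = -14; 5*(-14)^2 + 2*(-14)^1 - 4 = (980) + (-28) + (-4) = 948; answer 948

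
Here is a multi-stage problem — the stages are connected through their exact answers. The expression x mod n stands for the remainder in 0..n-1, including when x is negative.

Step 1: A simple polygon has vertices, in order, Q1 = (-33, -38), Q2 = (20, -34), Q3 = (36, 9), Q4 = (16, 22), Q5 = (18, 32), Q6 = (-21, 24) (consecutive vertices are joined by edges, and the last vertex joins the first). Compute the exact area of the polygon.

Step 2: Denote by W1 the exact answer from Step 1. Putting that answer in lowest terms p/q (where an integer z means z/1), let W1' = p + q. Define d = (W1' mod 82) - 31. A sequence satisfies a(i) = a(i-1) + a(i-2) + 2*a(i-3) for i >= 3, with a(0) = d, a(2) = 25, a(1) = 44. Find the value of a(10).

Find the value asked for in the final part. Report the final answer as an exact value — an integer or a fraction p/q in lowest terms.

7198

Step 1: cross terms: (-33*-34 - 20*-38)=1882, (20*9 - 36*-34)=1404, (36*22 - 16*9)=648, (16*32 - 18*22)=116, (18*24 - -21*32)=1104, (-21*-38 - -33*24)=1590; twice the area = |6744| = 6744; area = 3372; answer 3372
Step 2: W1 = 3372; threaded value p + q = 3373; d = -20; a(3) = 1*(25) + 1*(44) + 2*(-20) = 29; iterating: a(3)=29, a(4)=142, a(5)=221, a(6)=421, a(7)=926, a(8)=1789, a(9)=3557, a(10)=7198; answer 7198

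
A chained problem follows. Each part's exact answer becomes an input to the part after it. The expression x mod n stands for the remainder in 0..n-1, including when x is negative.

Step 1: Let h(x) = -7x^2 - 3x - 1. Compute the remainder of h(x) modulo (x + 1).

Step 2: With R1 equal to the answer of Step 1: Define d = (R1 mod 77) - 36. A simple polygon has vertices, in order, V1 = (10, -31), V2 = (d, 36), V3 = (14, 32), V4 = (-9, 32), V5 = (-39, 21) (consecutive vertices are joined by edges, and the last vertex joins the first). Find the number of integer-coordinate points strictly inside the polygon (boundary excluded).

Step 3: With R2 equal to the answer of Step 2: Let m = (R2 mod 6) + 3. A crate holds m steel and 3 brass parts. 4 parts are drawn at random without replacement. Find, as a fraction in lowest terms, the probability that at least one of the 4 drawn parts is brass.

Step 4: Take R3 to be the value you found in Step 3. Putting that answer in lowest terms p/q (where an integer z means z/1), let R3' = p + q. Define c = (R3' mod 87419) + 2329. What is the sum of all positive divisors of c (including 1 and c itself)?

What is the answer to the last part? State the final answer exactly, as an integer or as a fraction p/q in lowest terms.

7644

Step 1: remainder = value at the root: -7*(-1)^2 - 3*(-1)^1 - 1 = (-7) + (3) + (-1) = -5; answer -5
Step 2: R1 = -5; d = 36; cross terms: (10*36 - 36*-31)=1476, (36*32 - 14*36)=648, (14*32 - -9*32)=736, (-9*21 - -39*32)=1059, (-39*-31 - 10*21)=999; twice the area = |4918| = 4918; area = 2459; boundary points = 1 + 2 + 23 + 1 + 1 = 28; strictly interior points = area - boundary/2 + 1 = 2446; answer 2446
Step 3: R2 = 2446; m = 7; total draws C(10,4) = 210; complement C(7,4) = 35; favorable 210 - 35 = 175; P = 5/6; answer 5/6
Step 4: R3 = 5/6; threaded value p + q = 11; c = 2340; 2340 = 2^2 * 3^2 * 5 * 13; sigma = (1 + 2 + 4) * (1 + 3 + 9) * (1 + 5) * (1 + 13) = 7 * 13 * 6 * 14 = 7644; answer 7644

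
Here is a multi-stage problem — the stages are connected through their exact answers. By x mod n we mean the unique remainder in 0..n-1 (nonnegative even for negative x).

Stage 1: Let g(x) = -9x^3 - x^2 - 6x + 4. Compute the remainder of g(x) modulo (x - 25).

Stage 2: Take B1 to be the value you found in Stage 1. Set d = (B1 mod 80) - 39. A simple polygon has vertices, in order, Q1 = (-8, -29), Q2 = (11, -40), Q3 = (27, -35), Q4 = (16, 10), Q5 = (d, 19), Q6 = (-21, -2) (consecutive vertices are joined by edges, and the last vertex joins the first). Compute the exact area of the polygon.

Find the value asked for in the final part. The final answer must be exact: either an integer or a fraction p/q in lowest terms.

1700

Stage 1: remainder = value at the root: -9*(25)^3 - 1*(25)^2 - 6*(25)^1 + 4 = (-140625) + (-625) + (-150) + (4) = -141396; answer -141396
Stage 2: B1 = -141396; d = 5; cross terms: (-8*-40 - 11*-29)=639, (11*-35 - 27*-40)=695, (27*10 - 16*-35)=830, (16*19 - 5*10)=254, (5*-2 - -21*19)=389, (-21*-29 - -8*-2)=593; twice the area = |3400| = 3400; area = 1700; answer 1700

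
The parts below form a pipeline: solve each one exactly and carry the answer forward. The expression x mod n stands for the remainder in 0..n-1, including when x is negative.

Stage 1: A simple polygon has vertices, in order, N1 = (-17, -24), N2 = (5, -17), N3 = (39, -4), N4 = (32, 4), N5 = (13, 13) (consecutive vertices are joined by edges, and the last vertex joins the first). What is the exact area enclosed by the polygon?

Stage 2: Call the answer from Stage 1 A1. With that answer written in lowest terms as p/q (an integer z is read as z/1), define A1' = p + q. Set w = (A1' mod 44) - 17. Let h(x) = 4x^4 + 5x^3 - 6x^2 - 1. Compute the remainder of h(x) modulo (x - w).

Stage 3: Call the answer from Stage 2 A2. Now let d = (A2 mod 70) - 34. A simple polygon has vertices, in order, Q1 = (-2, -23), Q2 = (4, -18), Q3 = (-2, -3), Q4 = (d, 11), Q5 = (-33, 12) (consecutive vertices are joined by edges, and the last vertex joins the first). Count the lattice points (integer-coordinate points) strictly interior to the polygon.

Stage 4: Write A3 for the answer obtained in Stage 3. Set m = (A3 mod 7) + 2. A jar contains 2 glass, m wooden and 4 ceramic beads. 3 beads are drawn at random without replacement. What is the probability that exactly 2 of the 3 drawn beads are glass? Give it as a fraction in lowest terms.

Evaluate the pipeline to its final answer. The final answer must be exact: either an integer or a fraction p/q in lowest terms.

1/22

Stage 1: cross terms: (-17*-17 - 5*-24)=409, (5*-4 - 39*-17)=643, (39*4 - 32*-4)=284, (32*13 - 13*4)=364, (13*-24 - -17*13)=-91; twice the area = |1609| = 1609; area = 1609/2; answer 1609/2
Stage 2: A1 = 1609/2; threaded value p + q = 1611; w = 10; remainder = value at the root: 4*(10)^4 + 5*(10)^3 - 6*(10)^2 - 1 = (40000) + (5000) + (-600) + (-1) = 44399; answer 44399
Stage 3: A2 = 44399; d = -15; cross terms: (-2*-18 - 4*-23)=128, (4*-3 - -2*-18)=-48, (-2*11 - -15*-3)=-67, (-15*12 - -33*11)=183, (-33*-23 - -2*12)=783; twice the area = |979| = 979; area = 979/2; boundary points = 1 + 3 + 1 + 1 + 1 = 7; strictly interior points = area - boundary/2 + 1 = 487; answer 487
Stage 4: A3 = 487; m = 6; total draws C(12,3) = 220; favorable C(2,2)*C(10,1) = 10; P = 1/22; answer 1/22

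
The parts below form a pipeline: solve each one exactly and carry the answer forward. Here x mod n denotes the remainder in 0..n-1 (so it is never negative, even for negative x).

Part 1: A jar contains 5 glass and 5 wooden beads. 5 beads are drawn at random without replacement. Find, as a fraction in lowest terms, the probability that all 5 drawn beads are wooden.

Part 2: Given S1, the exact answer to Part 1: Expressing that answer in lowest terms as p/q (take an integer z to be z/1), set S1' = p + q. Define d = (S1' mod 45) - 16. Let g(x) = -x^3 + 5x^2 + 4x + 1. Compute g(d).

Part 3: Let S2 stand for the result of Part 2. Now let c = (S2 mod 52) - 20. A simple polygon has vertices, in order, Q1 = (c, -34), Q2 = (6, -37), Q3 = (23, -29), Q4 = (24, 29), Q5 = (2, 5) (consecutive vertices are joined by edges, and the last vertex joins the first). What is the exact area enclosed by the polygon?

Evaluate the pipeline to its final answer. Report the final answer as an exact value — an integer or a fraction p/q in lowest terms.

930

Part 1: total draws C(10,5) = 252; favorable C(5,5) = 1; P = 1/252; answer 1/252
Part 2: S1 = 1/252; threaded value p + q = 253; d = 12; -1*(12)^3 + 5*(12)^2 + 4*(12)^1 + 1 = (-1728) + (720) + (48) + (1) = -959; answer -959
Part 3: S2 = -959; c = 9; cross terms: (9*-37 - 6*-34)=-129, (6*-29 - 23*-37)=677, (23*29 - 24*-29)=1363, (24*5 - 2*29)=62, (2*-34 - 9*5)=-113; twice the area = |1860| = 1860; area = 930; answer 930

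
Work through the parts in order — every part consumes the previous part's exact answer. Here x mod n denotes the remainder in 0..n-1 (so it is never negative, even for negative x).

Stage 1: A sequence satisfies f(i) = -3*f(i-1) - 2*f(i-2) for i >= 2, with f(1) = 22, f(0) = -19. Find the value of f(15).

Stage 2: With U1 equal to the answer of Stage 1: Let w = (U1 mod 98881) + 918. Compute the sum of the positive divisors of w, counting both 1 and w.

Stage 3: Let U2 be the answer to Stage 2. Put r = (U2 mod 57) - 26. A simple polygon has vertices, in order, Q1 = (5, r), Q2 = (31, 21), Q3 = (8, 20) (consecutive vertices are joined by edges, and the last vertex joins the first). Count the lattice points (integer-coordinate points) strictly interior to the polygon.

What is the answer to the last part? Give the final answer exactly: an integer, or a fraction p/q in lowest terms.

Stage 1: f(2) = -3*(22) - 2*(-19) = -28; iterating: f(2)=-28, f(3)=40, f(4)=-64, f(5)=112, f(6)=-208, f(7)=400, f(8)=-784, f(9)=1552, f(10)=-3088, f(11)=6160, f(12)=-12304, f(13)=24592, f(14)=-49168, f(15)=98320; answer 98320
Stage 2: U1 = 98320; w = 99238; 99238 = 2 * 29^2 * 59; sigma = (1 + 2) * (1 + 29 + 841) * (1 + 59) = 3 * 871 * 60 = 156780; answer 156780
Stage 3: U2 = 156780; r = 4; cross terms: (5*21 - 31*4)=-19, (31*20 - 8*21)=452, (8*4 - 5*20)=-68; twice the area = |365| = 365; area = 365/2; boundary points = 1 + 1 + 1 = 3; strictly interior points = area - boundary/2 + 1 = 182; answer 182

182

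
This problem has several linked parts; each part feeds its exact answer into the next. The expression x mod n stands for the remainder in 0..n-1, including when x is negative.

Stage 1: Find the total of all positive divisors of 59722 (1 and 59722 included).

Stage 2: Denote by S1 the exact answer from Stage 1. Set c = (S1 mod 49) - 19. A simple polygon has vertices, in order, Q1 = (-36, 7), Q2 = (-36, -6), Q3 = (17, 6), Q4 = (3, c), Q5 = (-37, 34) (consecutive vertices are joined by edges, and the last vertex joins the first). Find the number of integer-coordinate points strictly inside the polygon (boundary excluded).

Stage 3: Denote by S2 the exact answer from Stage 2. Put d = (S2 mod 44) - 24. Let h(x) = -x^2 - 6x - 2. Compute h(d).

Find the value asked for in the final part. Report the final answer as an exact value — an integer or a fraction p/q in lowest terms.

-9

Stage 1: 59722 = 2 * 13 * 2297; sigma = (1 + 2) * (1 + 13) * (1 + 2297) = 3 * 14 * 2298 = 96516; answer 96516
Stage 2: S1 = 96516; c = 16; cross terms: (-36*-6 - -36*7)=468, (-36*6 - 17*-6)=-114, (17*16 - 3*6)=254, (3*34 - -37*16)=694, (-37*7 - -36*34)=965; twice the area = |2267| = 2267; area = 2267/2; boundary points = 13 + 1 + 2 + 2 + 1 = 19; strictly interior points = area - boundary/2 + 1 = 1125; answer 1125
Stage 3: S2 = 1125; d = 1; -1*(1)^2 - 6*(1)^1 - 2 = (-1) + (-6) + (-2) = -9; answer -9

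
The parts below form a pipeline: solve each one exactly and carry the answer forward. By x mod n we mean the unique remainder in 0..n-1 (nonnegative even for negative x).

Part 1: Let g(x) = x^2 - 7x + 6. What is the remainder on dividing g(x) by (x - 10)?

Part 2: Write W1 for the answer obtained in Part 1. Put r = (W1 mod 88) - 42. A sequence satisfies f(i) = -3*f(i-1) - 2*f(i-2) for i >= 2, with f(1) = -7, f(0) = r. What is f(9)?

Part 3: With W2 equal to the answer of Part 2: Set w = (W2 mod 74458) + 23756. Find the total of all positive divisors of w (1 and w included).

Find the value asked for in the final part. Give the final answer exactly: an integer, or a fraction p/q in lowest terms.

Part 1: remainder = value at the root: 1*(10)^2 - 7*(10)^1 + 6 = (100) + (-70) + (6) = 36; answer 36
Part 2: W1 = 36; r = -6; f(2) = -3*(-7) - 2*(-6) = 33; iterating: f(2)=33, f(3)=-85, f(4)=189, f(5)=-397, f(6)=813, f(7)=-1645, f(8)=3309, f(9)=-6637; answer -6637
Part 3: W2 = -6637; w = 91577; 91577 is prime, so its only divisors are 1 and 91577; sigma = 1 + 91577 = 91578; answer 91578

91578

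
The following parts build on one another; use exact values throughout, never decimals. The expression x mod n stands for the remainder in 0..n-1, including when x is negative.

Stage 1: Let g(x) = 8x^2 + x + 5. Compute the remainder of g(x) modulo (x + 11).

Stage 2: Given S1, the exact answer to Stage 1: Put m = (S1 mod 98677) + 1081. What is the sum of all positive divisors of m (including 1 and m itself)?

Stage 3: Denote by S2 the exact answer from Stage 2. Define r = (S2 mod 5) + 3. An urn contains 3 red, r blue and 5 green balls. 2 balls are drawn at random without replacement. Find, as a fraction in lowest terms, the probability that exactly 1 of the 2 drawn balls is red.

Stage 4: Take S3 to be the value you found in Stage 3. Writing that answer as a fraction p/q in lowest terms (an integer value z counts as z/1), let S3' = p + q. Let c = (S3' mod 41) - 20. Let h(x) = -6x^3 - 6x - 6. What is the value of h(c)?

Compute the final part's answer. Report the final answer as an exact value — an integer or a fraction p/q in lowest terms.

Stage 1: remainder = value at the root: 8*(-11)^2 + 1*(-11)^1 + 5 = (968) + (-11) + (5) = 962; answer 962
Stage 2: S1 = 962; m = 2043; 2043 = 3^2 * 227; sigma = (1 + 3 + 9) * (1 + 227) = 13 * 228 = 2964; answer 2964
Stage 3: S2 = 2964; r = 7; total draws C(15,2) = 105; favorable C(3,1)*C(12,1) = 36; P = 12/35; answer 12/35
Stage 4: S3 = 12/35; threaded value p + q = 47; c = -14; -6*(-14)^3 - 6*(-14)^1 - 6 = (16464) + (84) + (-6) = 16542; answer 16542

16542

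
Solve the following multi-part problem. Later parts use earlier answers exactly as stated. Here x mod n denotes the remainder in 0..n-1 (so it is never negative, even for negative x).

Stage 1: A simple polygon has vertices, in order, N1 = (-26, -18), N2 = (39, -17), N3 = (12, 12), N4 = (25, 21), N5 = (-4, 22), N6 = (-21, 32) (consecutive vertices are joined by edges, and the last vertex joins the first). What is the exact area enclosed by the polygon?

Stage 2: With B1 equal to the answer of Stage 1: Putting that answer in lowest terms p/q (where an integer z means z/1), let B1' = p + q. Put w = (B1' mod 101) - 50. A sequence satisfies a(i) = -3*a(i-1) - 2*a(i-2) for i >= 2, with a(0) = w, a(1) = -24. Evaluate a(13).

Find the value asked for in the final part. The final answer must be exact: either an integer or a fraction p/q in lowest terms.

-155634

Stage 1: cross terms: (-26*-17 - 39*-18)=1144, (39*12 - 12*-17)=672, (12*21 - 25*12)=-48, (25*22 - -4*21)=634, (-4*32 - -21*22)=334, (-21*-18 - -26*32)=1210; twice the area = |3946| = 3946; area = 1973; answer 1973
Stage 2: B1 = 1973; threaded value p + q = 1974; w = 5; a(2) = -3*(-24) - 2*(5) = 62; iterating: a(2)=62, a(3)=-138, a(4)=290, a(5)=-594, a(6)=1202, a(7)=-2418, a(8)=4850, a(9)=-9714, a(10)=19442, a(11)=-38898, a(12)=77810, a(13)=-155634; answer -155634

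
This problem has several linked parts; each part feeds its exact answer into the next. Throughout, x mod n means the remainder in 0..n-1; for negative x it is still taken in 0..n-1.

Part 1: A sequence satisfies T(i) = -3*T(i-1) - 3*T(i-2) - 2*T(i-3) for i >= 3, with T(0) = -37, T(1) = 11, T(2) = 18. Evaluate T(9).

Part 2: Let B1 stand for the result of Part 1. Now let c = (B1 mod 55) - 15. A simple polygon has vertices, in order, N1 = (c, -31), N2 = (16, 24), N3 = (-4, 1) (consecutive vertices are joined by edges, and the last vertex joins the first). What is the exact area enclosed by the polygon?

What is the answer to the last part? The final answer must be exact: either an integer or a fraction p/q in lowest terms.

320

Part 1: T(3) = -3*(18) - 3*(11) - 2*(-37) = -13; iterating: T(3)=-13, T(4)=-37, T(5)=114, T(6)=-205, T(7)=347, T(8)=-654, T(9)=1331; answer 1331
Part 2: B1 = 1331; c = -4; cross terms: (-4*24 - 16*-31)=400, (16*1 - -4*24)=112, (-4*-31 - -4*1)=128; twice the area = |640| = 640; area = 320; answer 320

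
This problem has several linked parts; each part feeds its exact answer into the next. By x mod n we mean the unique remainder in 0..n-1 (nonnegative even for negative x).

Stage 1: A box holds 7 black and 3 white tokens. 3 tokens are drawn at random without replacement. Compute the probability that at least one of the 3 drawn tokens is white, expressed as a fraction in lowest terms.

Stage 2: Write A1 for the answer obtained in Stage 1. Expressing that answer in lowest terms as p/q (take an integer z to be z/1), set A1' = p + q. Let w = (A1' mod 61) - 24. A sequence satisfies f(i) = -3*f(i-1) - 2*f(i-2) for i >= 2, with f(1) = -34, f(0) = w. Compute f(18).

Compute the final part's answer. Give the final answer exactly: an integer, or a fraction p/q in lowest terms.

Stage 1: total draws C(10,3) = 120; complement C(7,3) = 35; favorable 120 - 35 = 85; P = 17/24; answer 17/24
Stage 2: A1 = 17/24; threaded value p + q = 41; w = 17; f(2) = -3*(-34) - 2*(17) = 68; iterating: f(2)=68, f(3)=-136, f(4)=272, f(5)=-544, f(6)=1088, f(7)=-2176, f(8)=4352, f(9)=-8704, f(10)=17408, f(11)=-34816, f(12)=69632, f(13)=-139264, f(14)=278528, f(15)=-557056, f(16)=1114112, f(17)=-2228224, f(18)=4456448; answer 4456448

4456448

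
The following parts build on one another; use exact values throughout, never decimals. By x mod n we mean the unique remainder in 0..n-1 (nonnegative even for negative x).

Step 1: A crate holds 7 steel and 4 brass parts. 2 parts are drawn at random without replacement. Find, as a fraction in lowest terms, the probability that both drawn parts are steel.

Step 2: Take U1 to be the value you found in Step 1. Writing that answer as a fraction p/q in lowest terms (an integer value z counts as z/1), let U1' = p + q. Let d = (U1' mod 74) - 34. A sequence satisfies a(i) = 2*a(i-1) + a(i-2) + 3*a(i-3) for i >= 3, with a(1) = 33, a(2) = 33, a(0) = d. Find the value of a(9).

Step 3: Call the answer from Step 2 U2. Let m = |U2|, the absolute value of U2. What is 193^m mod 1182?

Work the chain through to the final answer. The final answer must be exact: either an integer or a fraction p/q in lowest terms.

85

Step 1: total draws C(11,2) = 55; favorable C(7,2) = 21; P = 21/55; answer 21/55
Step 2: U1 = 21/55; threaded value p + q = 76; d = -32; a(3) = 2*(33) + 1*(33) + 3*(-32) = 3; iterating: a(3)=3, a(4)=138, a(5)=378, a(6)=903, a(7)=2598, a(8)=7233, a(9)=19773; answer 19773
Step 3: U2 = 19773; m = 19773; squarings mod 1182: 193^1=193, 193^2=607, 193^4=847, 193^8=1117, 193^16=679, 193^32=61, 193^64=175, 193^128=1075, 193^256=811, 193^512=529, 193^1024=889, 193^2048=745, 193^4096=667, 193^8192=457, 193^16384=817; 193^19773 = 193^1 * 193^4 * 193^8 * 193^16 * 193^32 * 193^256 * 193^1024 * 193^2048 * 193^16384 = 85 (mod 1182); answer 85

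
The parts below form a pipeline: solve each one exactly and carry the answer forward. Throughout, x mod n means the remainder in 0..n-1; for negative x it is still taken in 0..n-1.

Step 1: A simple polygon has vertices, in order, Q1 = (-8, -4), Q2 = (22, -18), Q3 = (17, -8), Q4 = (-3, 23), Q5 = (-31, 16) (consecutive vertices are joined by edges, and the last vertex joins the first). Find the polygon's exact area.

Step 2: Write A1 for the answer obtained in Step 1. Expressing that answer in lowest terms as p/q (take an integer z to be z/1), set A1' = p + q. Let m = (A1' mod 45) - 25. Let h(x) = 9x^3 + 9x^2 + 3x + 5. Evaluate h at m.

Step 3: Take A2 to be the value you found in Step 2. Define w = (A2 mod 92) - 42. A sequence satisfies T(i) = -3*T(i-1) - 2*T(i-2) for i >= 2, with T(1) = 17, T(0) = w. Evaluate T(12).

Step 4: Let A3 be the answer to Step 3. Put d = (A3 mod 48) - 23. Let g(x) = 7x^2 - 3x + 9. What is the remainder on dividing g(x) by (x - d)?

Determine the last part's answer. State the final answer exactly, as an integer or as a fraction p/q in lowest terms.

Step 1: cross terms: (-8*-18 - 22*-4)=232, (22*-8 - 17*-18)=130, (17*23 - -3*-8)=367, (-3*16 - -31*23)=665, (-31*-4 - -8*16)=252; twice the area = |1646| = 1646; area = 823; answer 823
Step 2: A1 = 823; threaded value p + q = 824; m = -11; 9*(-11)^3 + 9*(-11)^2 + 3*(-11)^1 + 5 = (-11979) + (1089) + (-33) + (5) = -10918; answer -10918
Step 3: A2 = -10918; w = -12; T(2) = -3*(17) - 2*(-12) = -27; iterating: T(2)=-27, T(3)=47, T(4)=-87, T(5)=167, T(6)=-327, T(7)=647, T(8)=-1287, T(9)=2567, T(10)=-5127, T(11)=10247, T(12)=-20487; answer -20487
Step 4: A3 = -20487; d = -14; remainder = value at the root: 7*(-14)^2 - 3*(-14)^1 + 9 = (1372) + (42) + (9) = 1423; answer 1423

1423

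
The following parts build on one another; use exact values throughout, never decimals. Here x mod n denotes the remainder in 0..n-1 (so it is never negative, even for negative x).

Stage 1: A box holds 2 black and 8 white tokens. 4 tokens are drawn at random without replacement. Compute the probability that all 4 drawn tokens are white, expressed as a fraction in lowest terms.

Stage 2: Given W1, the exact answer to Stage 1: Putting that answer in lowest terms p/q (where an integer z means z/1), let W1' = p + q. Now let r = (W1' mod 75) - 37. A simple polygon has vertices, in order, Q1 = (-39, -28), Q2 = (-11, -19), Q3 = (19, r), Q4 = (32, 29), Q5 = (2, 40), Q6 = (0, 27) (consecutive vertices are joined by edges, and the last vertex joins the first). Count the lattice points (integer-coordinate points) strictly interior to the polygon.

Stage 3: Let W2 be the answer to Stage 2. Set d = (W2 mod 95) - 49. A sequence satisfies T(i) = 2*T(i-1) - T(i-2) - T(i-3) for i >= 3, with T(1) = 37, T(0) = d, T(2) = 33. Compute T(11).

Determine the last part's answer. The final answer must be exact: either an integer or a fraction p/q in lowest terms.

1762

Stage 1: total draws C(10,4) = 210; favorable C(8,4) = 70; P = 1/3; answer 1/3
Stage 2: W1 = 1/3; threaded value p + q = 4; r = -33; cross terms: (-39*-19 - -11*-28)=433, (-11*-33 - 19*-19)=724, (19*29 - 32*-33)=1607, (32*40 - 2*29)=1222, (2*27 - 0*40)=54, (0*-28 - -39*27)=1053; twice the area = |5093| = 5093; area = 5093/2; boundary points = 1 + 2 + 1 + 1 + 1 + 1 = 7; strictly interior points = area - boundary/2 + 1 = 2544; answer 2544
Stage 3: W2 = 2544; d = 25; T(3) = 2*(33) - 1*(37) - 1*(25) = 4; iterating: T(3)=4, T(4)=-62, T(5)=-161, T(6)=-264, T(7)=-305, T(8)=-185, T(9)=199, T(10)=888, T(11)=1762; answer 1762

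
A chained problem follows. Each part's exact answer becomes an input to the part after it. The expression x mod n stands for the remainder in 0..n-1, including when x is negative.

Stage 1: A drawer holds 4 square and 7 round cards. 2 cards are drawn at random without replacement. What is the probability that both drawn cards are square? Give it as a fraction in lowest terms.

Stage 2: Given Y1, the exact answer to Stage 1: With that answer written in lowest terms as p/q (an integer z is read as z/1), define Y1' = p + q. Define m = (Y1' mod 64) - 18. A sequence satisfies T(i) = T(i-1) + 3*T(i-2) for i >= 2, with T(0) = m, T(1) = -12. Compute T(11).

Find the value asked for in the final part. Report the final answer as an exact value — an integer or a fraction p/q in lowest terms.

117315

Stage 1: total draws C(11,2) = 55; favorable C(4,2) = 6; P = 6/55; answer 6/55
Stage 2: Y1 = 6/55; threaded value p + q = 61; m = 43; T(2) = 1*(-12) + 3*(43) = 117; iterating: T(2)=117, T(3)=81, T(4)=432, T(5)=675, T(6)=1971, T(7)=3996, T(8)=9909, T(9)=21897, T(10)=51624, T(11)=117315; answer 117315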